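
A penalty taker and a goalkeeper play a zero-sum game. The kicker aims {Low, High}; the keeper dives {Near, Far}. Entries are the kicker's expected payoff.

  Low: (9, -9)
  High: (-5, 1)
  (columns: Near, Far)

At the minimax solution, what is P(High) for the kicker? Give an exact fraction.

Row minima: Low → -9, High → -5; maximin = -5.
Column maxima: Near → 9, Far → 1; minimax = 1.
-5 ≠ 1, so there is no saddle point; optimal play is mixed.
Let the kicker play Low with probability p. Expected payoff against Near: 9p + (-5)(1−p) = 14p − 5; against Far: (-9)p + 1(1−p) = −10p + 1.
Setting these equal: 14p − 5 = −10p + 1 ⇒ 24p = 6 ⇒ p = 1/4, and the value is (14)·(1/4) − 5 = -3/2.
For the keeper: with q = P(Near), equating Low's and High's payoffs gives 18q − 9 = −6q + 1 ⇒ q = 5/12.

3/4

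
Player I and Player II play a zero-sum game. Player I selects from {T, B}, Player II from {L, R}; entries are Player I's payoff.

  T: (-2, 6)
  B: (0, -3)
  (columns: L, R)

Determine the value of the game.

Row minima: T → -2, B → -3; maximin = -2.
Column maxima: L → 0, R → 6; minimax = 0.
-2 ≠ 0, so there is no saddle point; optimal play is mixed.
Let Player I play T with probability p. Expected payoff against L: (-2)p + 0(1−p) = −2p; against R: 6p + (-3)(1−p) = 9p − 3.
Setting these equal: −2p = 9p − 3 ⇒ −11p = -3 ⇒ p = 3/11, and the value is (-2)·(3/11) = -6/11.
For Player II: with q = P(L), equating T's and B's payoffs gives −8q + 6 = 3q − 3 ⇒ q = 9/11.

-6/11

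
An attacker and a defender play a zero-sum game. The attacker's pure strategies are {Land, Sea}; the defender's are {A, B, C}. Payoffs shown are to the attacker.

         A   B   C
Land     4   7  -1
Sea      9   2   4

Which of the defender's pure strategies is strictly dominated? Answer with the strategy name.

A

C holds the attacker's payoff strictly below A in every row: -1 < 4, 4 < 9.
So A is strictly dominated for the defender.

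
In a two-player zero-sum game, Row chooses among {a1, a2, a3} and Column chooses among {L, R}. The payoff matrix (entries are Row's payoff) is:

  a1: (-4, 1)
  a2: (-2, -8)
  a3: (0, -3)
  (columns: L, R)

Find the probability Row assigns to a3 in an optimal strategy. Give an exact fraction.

Row minima: a1 → -4, a2 → -8, a3 → -3; maximin = -3.
Column maxima: L → 0, R → 1; minimax = 0.
-3 ≠ 0, so there is no saddle point; optimal play is mixed.
a2 is strictly dominated by a3, so Row never plays it.
On the remaining 2×2 (a1, a3 vs L, R):
Let Row play a1 with probability p. Expected payoff against L: (-4)p + 0(1−p) = −4p; against R: 1p + (-3)(1−p) = 4p − 3.
Setting these equal: −4p = 4p − 3 ⇒ −8p = -3 ⇒ p = 3/8, and the value is (-4)·(3/8) = -3/2.
For Column: with q = P(L), equating a1's and a3's payoffs gives −5q + 1 = 3q − 3 ⇒ q = 1/2.

5/8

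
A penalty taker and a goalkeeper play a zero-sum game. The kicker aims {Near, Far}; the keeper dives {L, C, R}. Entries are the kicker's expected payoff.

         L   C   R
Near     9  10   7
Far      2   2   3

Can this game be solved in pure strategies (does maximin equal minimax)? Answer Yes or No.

Yes

Row minima: Near → 7, Far → 2; maximin = 7.
Column maxima: L → 9, C → 10, R → 7; minimax = 7.
maximin = minimax = 7, so a saddle point exists.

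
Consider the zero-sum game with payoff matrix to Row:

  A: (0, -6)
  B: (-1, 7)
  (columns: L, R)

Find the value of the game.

-3/7

Row minima: A → -6, B → -1; maximin = -1.
Column maxima: L → 0, R → 7; minimax = 0.
-1 ≠ 0, so there is no saddle point; optimal play is mixed.
Let Row play A with probability p. Expected payoff against L: 0p + (-1)(1−p) = p − 1; against R: (-6)p + 7(1−p) = −13p + 7.
Setting these equal: p − 1 = −13p + 7 ⇒ 14p = 8 ⇒ p = 4/7, and the value is (1)·(4/7) − 1 = -3/7.
For Column: with q = P(L), equating A's and B's payoffs gives 6q − 6 = −8q + 7 ⇒ q = 13/14.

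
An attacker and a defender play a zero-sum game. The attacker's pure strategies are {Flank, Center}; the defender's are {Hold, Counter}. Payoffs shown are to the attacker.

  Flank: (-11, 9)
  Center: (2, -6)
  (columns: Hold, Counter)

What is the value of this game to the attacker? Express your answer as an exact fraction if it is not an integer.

-12/7

Row minima: Flank → -11, Center → -6; maximin = -6.
Column maxima: Hold → 2, Counter → 9; minimax = 2.
-6 ≠ 2, so there is no saddle point; optimal play is mixed.
Let the attacker play Flank with probability p. Expected payoff against Hold: (-11)p + 2(1−p) = −13p + 2; against Counter: 9p + (-6)(1−p) = 15p − 6.
Setting these equal: −13p + 2 = 15p − 6 ⇒ −28p = -8 ⇒ p = 2/7, and the value is (-13)·(2/7) + 2 = -12/7.
For the defender: with q = P(Hold), equating Flank's and Center's payoffs gives −20q + 9 = 8q − 6 ⇒ q = 15/28.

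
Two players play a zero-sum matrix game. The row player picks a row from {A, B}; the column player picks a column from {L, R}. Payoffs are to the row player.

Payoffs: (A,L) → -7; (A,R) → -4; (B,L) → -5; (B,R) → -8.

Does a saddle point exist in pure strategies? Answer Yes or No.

Row minima: A → -7, B → -8; maximin = -7.
Column maxima: L → -5, R → -4; minimax = -5.
-7 ≠ -5, so no pure-strategy equilibrium exists.

No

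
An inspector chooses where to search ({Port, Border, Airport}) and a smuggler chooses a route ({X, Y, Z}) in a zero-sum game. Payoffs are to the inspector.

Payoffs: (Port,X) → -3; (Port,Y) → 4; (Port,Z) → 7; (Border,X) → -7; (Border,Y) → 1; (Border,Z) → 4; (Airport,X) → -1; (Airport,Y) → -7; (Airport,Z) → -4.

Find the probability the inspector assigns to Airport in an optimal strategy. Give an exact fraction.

Row minima: Port → -3, Border → -7, Airport → -7; maximin = -3.
Column maxima: X → -1, Y → 4, Z → 7; minimax = -1.
-3 ≠ -1, so there is no saddle point; optimal play is mixed.
Border is strictly dominated by Port, so the inspector never plays it.
Z is strictly dominated by Y (it gives the inspector strictly more in every row), so the smuggler never plays it.
On the remaining 2×2 (Port, Airport vs X, Y):
Let the inspector play Port with probability p. Expected payoff against X: (-3)p + (-1)(1−p) = −2p − 1; against Y: 4p + (-7)(1−p) = 11p − 7.
Setting these equal: −2p − 1 = 11p − 7 ⇒ −13p = -6 ⇒ p = 6/13, and the value is (-2)·(6/13) − 1 = -25/13.
For the smuggler: with q = P(X), equating Port's and Airport's payoffs gives −7q + 4 = 6q − 7 ⇒ q = 11/13.

7/13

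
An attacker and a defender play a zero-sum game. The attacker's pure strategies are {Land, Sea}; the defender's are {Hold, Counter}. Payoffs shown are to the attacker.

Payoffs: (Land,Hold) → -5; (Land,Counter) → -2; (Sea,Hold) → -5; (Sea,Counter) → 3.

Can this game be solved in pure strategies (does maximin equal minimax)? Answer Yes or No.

Yes

Row minima: Land → -5, Sea → -5; maximin = -5.
Column maxima: Hold → -5, Counter → 3; minimax = -5.
maximin = minimax = -5, so a saddle point exists.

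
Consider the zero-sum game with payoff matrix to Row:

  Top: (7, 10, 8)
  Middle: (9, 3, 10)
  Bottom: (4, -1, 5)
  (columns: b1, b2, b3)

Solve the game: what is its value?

Row minima: Top → 7, Middle → 3, Bottom → -1; maximin = 7.
Column maxima: b1 → 9, b2 → 10, b3 → 10; minimax = 9.
7 ≠ 9, so there is no saddle point; optimal play is mixed.
Bottom is strictly dominated by Top, so Row never plays it.
b3 is strictly dominated by b1 (it gives Row strictly more in every row), so Column never plays it.
On the remaining 2×2 (Top, Middle vs b1, b2):
Let Row play Top with probability p. Expected payoff against b1: 7p + 9(1−p) = −2p + 9; against b2: 10p + 3(1−p) = 7p + 3.
Setting these equal: −2p + 9 = 7p + 3 ⇒ −9p = -6 ⇒ p = 2/3, and the value is (-2)·(2/3) + 9 = 23/3.
For Column: with q = P(b1), equating Top's and Middle's payoffs gives −3q + 10 = 6q + 3 ⇒ q = 7/9.

23/3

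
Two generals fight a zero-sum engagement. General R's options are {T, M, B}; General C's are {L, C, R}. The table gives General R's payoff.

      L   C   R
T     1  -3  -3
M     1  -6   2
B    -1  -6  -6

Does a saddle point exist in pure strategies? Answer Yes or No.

Row minima: T → -3, M → -6, B → -6; maximin = -3.
Column maxima: L → 1, C → -3, R → 2; minimax = -3.
maximin = minimax = -3, so a saddle point exists.

Yes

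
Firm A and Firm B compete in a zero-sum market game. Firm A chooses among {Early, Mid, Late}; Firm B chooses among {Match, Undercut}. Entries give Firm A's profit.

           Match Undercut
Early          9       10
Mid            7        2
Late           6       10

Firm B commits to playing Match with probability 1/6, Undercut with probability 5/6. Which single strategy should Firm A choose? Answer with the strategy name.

Early

Expected payoff of Early: (1/6)·9 + (5/6)·10 = 59/6.
Expected payoff of Mid: (1/6)·7 + (5/6)·2 = 17/6.
Expected payoff of Late: (1/6)·6 + (5/6)·10 = 28/3.
The largest is 59/6, so Firm A's best response is Early.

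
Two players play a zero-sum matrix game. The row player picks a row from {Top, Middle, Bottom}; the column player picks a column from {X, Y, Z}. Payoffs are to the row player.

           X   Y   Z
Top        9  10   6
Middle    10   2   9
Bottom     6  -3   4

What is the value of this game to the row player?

78/11

Row minima: Top → 6, Middle → 2, Bottom → -3; maximin = 6.
Column maxima: X → 10, Y → 10, Z → 9; minimax = 9.
6 ≠ 9, so there is no saddle point; optimal play is mixed.
Bottom is strictly dominated by Top, so the row player never plays it.
X is strictly dominated by Z (it gives the row player strictly more in every row), so the column player never plays it.
On the remaining 2×2 (Top, Middle vs Y, Z):
Let the row player play Top with probability p. Expected payoff against Y: 10p + 2(1−p) = 8p + 2; against Z: 6p + 9(1−p) = −3p + 9.
Setting these equal: 8p + 2 = −3p + 9 ⇒ 11p = 7 ⇒ p = 7/11, and the value is (8)·(7/11) + 2 = 78/11.
For the column player: with q = P(Y), equating Top's and Middle's payoffs gives 4q + 6 = −7q + 9 ⇒ q = 3/11.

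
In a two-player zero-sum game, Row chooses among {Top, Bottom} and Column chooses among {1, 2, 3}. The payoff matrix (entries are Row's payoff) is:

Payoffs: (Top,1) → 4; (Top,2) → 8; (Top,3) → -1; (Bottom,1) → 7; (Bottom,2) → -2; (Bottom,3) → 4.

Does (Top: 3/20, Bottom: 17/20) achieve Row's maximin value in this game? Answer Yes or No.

Against 1 this mix gives (3/20)·4 + (17/20)·7 = 131/20.
Against 2 this mix gives (3/20)·8 + (17/20)·(-2) = -1/2.
Against 3 this mix gives (3/20)·(-1) + (17/20)·4 = 13/4.
Column will play 2, holding Row to -1/2. Shifting weight toward the row that does better against 2 would raise this floor (the equalizing mix achieves 2 against both 2 and 3), so the proposed strategy is not optimal.

No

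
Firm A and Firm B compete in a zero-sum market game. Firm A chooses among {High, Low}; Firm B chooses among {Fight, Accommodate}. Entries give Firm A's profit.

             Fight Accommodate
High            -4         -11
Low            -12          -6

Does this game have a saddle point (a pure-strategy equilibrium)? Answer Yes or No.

No

Row minima: High → -11, Low → -12; maximin = -11.
Column maxima: Fight → -4, Accommodate → -6; minimax = -6.
-11 ≠ -6, so no pure-strategy equilibrium exists.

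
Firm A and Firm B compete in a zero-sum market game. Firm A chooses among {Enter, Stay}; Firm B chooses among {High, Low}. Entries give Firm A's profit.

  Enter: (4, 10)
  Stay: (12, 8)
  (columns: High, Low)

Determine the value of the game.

Row minima: Enter → 4, Stay → 8; maximin = 8.
Column maxima: High → 12, Low → 10; minimax = 10.
8 ≠ 10, so there is no saddle point; optimal play is mixed.
Let Firm A play Enter with probability p. Expected payoff against High: 4p + 12(1−p) = −8p + 12; against Low: 10p + 8(1−p) = 2p + 8.
Setting these equal: −8p + 12 = 2p + 8 ⇒ −10p = -4 ⇒ p = 2/5, and the value is (-8)·(2/5) + 12 = 44/5.
For Firm B: with q = P(High), equating Enter's and Stay's payoffs gives −6q + 10 = 4q + 8 ⇒ q = 1/5.

44/5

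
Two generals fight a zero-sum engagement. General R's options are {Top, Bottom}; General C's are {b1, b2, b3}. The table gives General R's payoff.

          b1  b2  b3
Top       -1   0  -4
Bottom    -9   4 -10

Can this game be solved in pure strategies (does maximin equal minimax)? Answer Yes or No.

Row minima: Top → -4, Bottom → -10; maximin = -4.
Column maxima: b1 → -1, b2 → 4, b3 → -4; minimax = -4.
maximin = minimax = -4, so a saddle point exists.

Yes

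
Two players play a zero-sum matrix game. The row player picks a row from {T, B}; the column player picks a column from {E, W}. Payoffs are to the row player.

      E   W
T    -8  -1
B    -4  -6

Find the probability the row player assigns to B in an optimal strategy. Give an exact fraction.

Row minima: T → -8, B → -6; maximin = -6.
Column maxima: E → -4, W → -1; minimax = -4.
-6 ≠ -4, so there is no saddle point; optimal play is mixed.
Let the row player play T with probability p. Expected payoff against E: (-8)p + (-4)(1−p) = −4p − 4; against W: (-1)p + (-6)(1−p) = 5p − 6.
Setting these equal: −4p − 4 = 5p − 6 ⇒ −9p = -2 ⇒ p = 2/9, and the value is (-4)·(2/9) − 4 = -44/9.
For the column player: with q = P(E), equating T's and B's payoffs gives −7q − 1 = 2q − 6 ⇒ q = 5/9.

7/9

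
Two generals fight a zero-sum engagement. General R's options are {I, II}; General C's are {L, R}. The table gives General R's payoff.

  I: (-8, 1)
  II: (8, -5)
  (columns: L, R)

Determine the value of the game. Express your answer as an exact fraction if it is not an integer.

Row minima: I → -8, II → -5; maximin = -5.
Column maxima: L → 8, R → 1; minimax = 1.
-5 ≠ 1, so there is no saddle point; optimal play is mixed.
Let General R play I with probability p. Expected payoff against L: (-8)p + 8(1−p) = −16p + 8; against R: 1p + (-5)(1−p) = 6p − 5.
Setting these equal: −16p + 8 = 6p − 5 ⇒ −22p = -13 ⇒ p = 13/22, and the value is (-16)·(13/22) + 8 = -16/11.
For General C: with q = P(L), equating I's and II's payoffs gives −9q + 1 = 13q − 5 ⇒ q = 3/11.

-16/11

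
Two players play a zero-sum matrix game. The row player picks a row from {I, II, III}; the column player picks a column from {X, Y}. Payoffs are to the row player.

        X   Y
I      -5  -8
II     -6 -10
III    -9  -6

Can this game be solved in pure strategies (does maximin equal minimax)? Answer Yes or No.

Row minima: I → -8, II → -10, III → -9; maximin = -8.
Column maxima: X → -5, Y → -6; minimax = -6.
-8 ≠ -6, so no pure-strategy equilibrium exists.

No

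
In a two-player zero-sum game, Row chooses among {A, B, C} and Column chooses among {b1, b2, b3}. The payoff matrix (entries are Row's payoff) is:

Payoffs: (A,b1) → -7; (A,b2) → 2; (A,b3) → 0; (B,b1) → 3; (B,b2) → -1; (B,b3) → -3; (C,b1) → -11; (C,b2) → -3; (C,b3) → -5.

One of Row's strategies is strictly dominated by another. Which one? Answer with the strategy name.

A gives a strictly higher payoff than C against every column: -7 > -11, 2 > -3, 0 > -5.
So C is strictly dominated and Row never plays it.

C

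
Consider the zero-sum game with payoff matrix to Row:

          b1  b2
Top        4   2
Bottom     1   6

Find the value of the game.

Row minima: Top → 2, Bottom → 1; maximin = 2.
Column maxima: b1 → 4, b2 → 6; minimax = 4.
2 ≠ 4, so there is no saddle point; optimal play is mixed.
Let Row play Top with probability p. Expected payoff against b1: 4p + 1(1−p) = 3p + 1; against b2: 2p + 6(1−p) = −4p + 6.
Setting these equal: 3p + 1 = −4p + 6 ⇒ 7p = 5 ⇒ p = 5/7, and the value is (3)·(5/7) + 1 = 22/7.
For Column: with q = P(b1), equating Top's and Bottom's payoffs gives 2q + 2 = −5q + 6 ⇒ q = 4/7.

22/7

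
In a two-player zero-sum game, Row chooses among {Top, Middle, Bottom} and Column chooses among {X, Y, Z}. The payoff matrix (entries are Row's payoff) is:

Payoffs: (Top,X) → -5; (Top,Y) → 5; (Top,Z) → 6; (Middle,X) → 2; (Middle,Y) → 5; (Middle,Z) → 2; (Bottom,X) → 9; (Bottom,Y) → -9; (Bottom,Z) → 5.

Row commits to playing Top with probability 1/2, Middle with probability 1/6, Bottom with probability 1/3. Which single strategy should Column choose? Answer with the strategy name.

Y

If Column plays X, Row's expected payoff is (1/2)·(-5) + (1/6)·2 + (1/3)·9 = 5/6.
If Column plays Y, Row's expected payoff is (1/2)·5 + (1/6)·5 + (1/3)·(-9) = 1/3.
If Column plays Z, Row's expected payoff is (1/2)·6 + (1/6)·2 + (1/3)·5 = 5.
Column minimizes Row's payoff; the smallest is 1/3, so the best response is Y.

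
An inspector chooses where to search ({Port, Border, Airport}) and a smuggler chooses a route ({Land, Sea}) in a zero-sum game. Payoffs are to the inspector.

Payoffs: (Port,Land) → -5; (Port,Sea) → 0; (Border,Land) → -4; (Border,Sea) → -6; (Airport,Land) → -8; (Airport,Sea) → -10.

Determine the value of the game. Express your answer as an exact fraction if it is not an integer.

Row minima: Port → -5, Border → -6, Airport → -10; maximin = -5.
Column maxima: Land → -4, Sea → 0; minimax = -4.
-5 ≠ -4, so there is no saddle point; optimal play is mixed.
Airport is strictly dominated by Port, so the inspector never plays it.
On the remaining 2×2 (Port, Border vs Land, Sea):
Let the inspector play Port with probability p. Expected payoff against Land: (-5)p + (-4)(1−p) = −p − 4; against Sea: 0p + (-6)(1−p) = 6p − 6.
Setting these equal: −p − 4 = 6p − 6 ⇒ −7p = -2 ⇒ p = 2/7, and the value is (-1)·(2/7) − 4 = -30/7.
For the smuggler: with q = P(Land), equating Port's and Border's payoffs gives −5q = 2q − 6 ⇒ q = 6/7.

-30/7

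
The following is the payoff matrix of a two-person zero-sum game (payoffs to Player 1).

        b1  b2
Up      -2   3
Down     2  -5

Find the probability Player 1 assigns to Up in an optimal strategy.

Row minima: Up → -2, Down → -5; maximin = -2.
Column maxima: b1 → 2, b2 → 3; minimax = 2.
-2 ≠ 2, so there is no saddle point; optimal play is mixed.
Let Player 1 play Up with probability p. Expected payoff against b1: (-2)p + 2(1−p) = −4p + 2; against b2: 3p + (-5)(1−p) = 8p − 5.
Setting these equal: −4p + 2 = 8p − 5 ⇒ −12p = -7 ⇒ p = 7/12, and the value is (-4)·(7/12) + 2 = -1/3.
For Player 2: with q = P(b1), equating Up's and Down's payoffs gives −5q + 3 = 7q − 5 ⇒ q = 2/3.

7/12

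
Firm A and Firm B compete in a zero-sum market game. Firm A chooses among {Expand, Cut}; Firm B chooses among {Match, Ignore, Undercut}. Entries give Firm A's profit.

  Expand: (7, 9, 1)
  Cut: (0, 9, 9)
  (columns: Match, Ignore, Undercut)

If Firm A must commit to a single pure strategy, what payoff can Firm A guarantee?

Row minima: Expand → 1, Cut → 0.
The best of these is 1.

1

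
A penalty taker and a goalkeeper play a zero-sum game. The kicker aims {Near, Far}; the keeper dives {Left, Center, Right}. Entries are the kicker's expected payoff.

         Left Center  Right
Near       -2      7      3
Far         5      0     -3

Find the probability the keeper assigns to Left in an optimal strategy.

Row minima: Near → -2, Far → -3; maximin = -2.
Column maxima: Left → 5, Center → 7, Right → 3; minimax = 3.
-2 ≠ 3, so there is no saddle point; optimal play is mixed.
Center is strictly dominated by Right (it gives the kicker strictly more in every row), so the keeper never plays it.
On the remaining 2×2 (Near, Far vs Left, Right):
Let the kicker play Near with probability p. Expected payoff against Left: (-2)p + 5(1−p) = −7p + 5; against Right: 3p + (-3)(1−p) = 6p − 3.
Setting these equal: −7p + 5 = 6p − 3 ⇒ −13p = -8 ⇒ p = 8/13, and the value is (-7)·(8/13) + 5 = 9/13.
For the keeper: with q = P(Left), equating Near's and Far's payoffs gives −5q + 3 = 8q − 3 ⇒ q = 6/13.

6/13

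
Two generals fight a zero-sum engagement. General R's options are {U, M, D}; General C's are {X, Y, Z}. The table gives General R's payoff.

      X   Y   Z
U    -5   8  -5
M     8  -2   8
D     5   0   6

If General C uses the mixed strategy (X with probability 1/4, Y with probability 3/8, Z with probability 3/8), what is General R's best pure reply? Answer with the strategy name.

Expected payoff of U: (1/4)·(-5) + (3/8)·8 + (3/8)·(-5) = -1/8.
Expected payoff of M: (1/4)·8 + (3/8)·(-2) + (3/8)·8 = 17/4.
Expected payoff of D: (1/4)·5 + (3/8)·0 + (3/8)·6 = 7/2.
The largest is 17/4, so General R's best response is M.

M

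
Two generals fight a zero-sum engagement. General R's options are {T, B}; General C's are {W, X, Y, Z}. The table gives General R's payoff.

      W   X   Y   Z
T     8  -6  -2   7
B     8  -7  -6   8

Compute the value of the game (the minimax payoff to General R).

-6

Row minima: T → -6, B → -7; maximin = -6.
Column maxima: W → 8, X → -6, Y → -2, Z → 8; minimax = -6.
Since maximin = minimax = -6, there is a saddle point and the value is -6.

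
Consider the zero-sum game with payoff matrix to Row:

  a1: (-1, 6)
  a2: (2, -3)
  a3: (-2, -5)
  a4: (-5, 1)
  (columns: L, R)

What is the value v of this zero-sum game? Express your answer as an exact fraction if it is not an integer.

3/4

Row minima: a1 → -1, a2 → -3, a3 → -5, a4 → -5; maximin = -1.
Column maxima: L → 2, R → 6; minimax = 2.
-1 ≠ 2, so there is no saddle point; optimal play is mixed.
a3 is strictly dominated by a1, so Row never plays it.
a4 is strictly dominated by a1, so Row never plays it.
On the remaining 2×2 (a1, a2 vs L, R):
Let Row play a1 with probability p. Expected payoff against L: (-1)p + 2(1−p) = −3p + 2; against R: 6p + (-3)(1−p) = 9p − 3.
Setting these equal: −3p + 2 = 9p − 3 ⇒ −12p = -5 ⇒ p = 5/12, and the value is (-3)·(5/12) + 2 = 3/4.
For Column: with q = P(L), equating a1's and a2's payoffs gives −7q + 6 = 5q − 3 ⇒ q = 3/4.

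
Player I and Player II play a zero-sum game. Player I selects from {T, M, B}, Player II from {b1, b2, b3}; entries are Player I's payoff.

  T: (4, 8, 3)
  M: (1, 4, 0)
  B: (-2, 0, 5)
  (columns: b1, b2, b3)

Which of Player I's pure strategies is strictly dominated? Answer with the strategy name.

T gives a strictly higher payoff than M against every column: 4 > 1, 8 > 4, 3 > 0.
So M is strictly dominated and Player I never plays it.

M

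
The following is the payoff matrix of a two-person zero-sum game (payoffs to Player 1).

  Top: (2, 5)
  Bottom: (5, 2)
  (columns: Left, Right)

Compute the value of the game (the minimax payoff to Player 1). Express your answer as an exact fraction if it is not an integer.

7/2

Row minima: Top → 2, Bottom → 2; maximin = 2.
Column maxima: Left → 5, Right → 5; minimax = 5.
2 ≠ 5, so there is no saddle point; optimal play is mixed.
Let Player 1 play Top with probability p. Expected payoff against Left: 2p + 5(1−p) = −3p + 5; against Right: 5p + 2(1−p) = 3p + 2.
Setting these equal: −3p + 5 = 3p + 2 ⇒ −6p = -3 ⇒ p = 1/2, and the value is (-3)·(1/2) + 5 = 7/2.
For Player 2: with q = P(Left), equating Top's and Bottom's payoffs gives −3q + 5 = 3q + 2 ⇒ q = 1/2.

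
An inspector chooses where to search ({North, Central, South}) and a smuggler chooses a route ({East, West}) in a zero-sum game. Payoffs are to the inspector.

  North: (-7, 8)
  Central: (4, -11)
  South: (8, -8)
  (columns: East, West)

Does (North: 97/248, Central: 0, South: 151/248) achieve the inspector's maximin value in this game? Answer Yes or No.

No

Against East this mix gives (97/248)·(-7) + (151/248)·8 = 529/248.
Against West this mix gives (97/248)·8 + (151/248)·(-8) = -54/31.
The smuggler will play West, holding the inspector to -54/31. Shifting weight toward the row that does better against West would raise this floor (the equalizing mix achieves 8/31 against both West and East), so the proposed strategy is not optimal.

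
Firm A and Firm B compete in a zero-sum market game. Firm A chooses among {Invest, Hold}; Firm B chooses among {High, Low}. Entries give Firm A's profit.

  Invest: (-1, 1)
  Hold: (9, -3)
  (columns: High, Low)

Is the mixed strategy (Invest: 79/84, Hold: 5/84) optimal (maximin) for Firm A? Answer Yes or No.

No

Against High this mix gives (79/84)·(-1) + (5/84)·9 = -17/42.
Against Low this mix gives (79/84)·1 + (5/84)·(-3) = 16/21.
Firm B will play High, holding Firm A to -17/42. Shifting weight toward the row that does better against High would raise this floor (the equalizing mix achieves 3/7 against both High and Low), so the proposed strategy is not optimal.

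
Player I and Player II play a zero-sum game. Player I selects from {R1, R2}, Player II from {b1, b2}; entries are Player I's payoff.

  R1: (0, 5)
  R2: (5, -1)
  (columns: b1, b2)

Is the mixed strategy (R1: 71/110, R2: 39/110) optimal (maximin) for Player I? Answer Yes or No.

No

Against b1 this mix gives (71/110)·0 + (39/110)·5 = 39/22.
Against b2 this mix gives (71/110)·5 + (39/110)·(-1) = 158/55.
Player II will play b1, holding Player I to 39/22. Shifting weight toward the row that does better against b1 would raise this floor (the equalizing mix achieves 25/11 against both b1 and b2), so the proposed strategy is not optimal.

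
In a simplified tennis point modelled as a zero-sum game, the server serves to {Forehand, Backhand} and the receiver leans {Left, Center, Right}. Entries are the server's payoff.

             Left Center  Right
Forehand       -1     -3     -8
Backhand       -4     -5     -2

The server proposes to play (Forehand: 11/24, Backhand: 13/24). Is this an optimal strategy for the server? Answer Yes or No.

No

Against Left this mix gives (11/24)·(-1) + (13/24)·(-4) = -21/8.
Against Center this mix gives (11/24)·(-3) + (13/24)·(-5) = -49/12.
Against Right this mix gives (11/24)·(-8) + (13/24)·(-2) = -19/4.
The receiver will play Right, holding the server to -19/4. Shifting weight toward the row that does better against Right would raise this floor (the equalizing mix achieves -17/4 against both Right and Center), so the proposed strategy is not optimal.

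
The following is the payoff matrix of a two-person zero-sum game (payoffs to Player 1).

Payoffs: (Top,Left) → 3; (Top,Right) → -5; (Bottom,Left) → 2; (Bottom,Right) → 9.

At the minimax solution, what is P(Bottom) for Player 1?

Row minima: Top → -5, Bottom → 2; maximin = 2.
Column maxima: Left → 3, Right → 9; minimax = 3.
2 ≠ 3, so there is no saddle point; optimal play is mixed.
Let Player 1 play Top with probability p. Expected payoff against Left: 3p + 2(1−p) = p + 2; against Right: (-5)p + 9(1−p) = −14p + 9.
Setting these equal: p + 2 = −14p + 9 ⇒ 15p = 7 ⇒ p = 7/15, and the value is (1)·(7/15) + 2 = 37/15.
For Player 2: with q = P(Left), equating Top's and Bottom's payoffs gives 8q − 5 = −7q + 9 ⇒ q = 14/15.

8/15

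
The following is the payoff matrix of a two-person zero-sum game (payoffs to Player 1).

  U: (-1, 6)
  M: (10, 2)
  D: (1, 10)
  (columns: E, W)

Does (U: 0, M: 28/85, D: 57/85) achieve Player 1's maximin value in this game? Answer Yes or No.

Against E this mix gives (28/85)·10 + (57/85)·1 = 337/85.
Against W this mix gives (28/85)·2 + (57/85)·10 = 626/85.
Player 2 will play E, holding Player 1 to 337/85. Shifting weight toward the row that does better against E would raise this floor (the equalizing mix achieves 98/17 against both E and W), so the proposed strategy is not optimal.

No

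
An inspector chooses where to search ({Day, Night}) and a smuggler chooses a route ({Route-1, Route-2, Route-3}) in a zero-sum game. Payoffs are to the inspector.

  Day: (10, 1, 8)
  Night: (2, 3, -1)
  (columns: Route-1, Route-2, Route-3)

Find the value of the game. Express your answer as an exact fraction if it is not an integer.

25/11

Row minima: Day → 1, Night → -1; maximin = 1.
Column maxima: Route-1 → 10, Route-2 → 3, Route-3 → 8; minimax = 3.
1 ≠ 3, so there is no saddle point; optimal play is mixed.
Route-1 is strictly dominated by Route-3 (it gives the inspector strictly more in every row), so the smuggler never plays it.
On the remaining 2×2 (Day, Night vs Route-2, Route-3):
Let the inspector play Day with probability p. Expected payoff against Route-2: 1p + 3(1−p) = −2p + 3; against Route-3: 8p + (-1)(1−p) = 9p − 1.
Setting these equal: −2p + 3 = 9p − 1 ⇒ −11p = -4 ⇒ p = 4/11, and the value is (-2)·(4/11) + 3 = 25/11.
For the smuggler: with q = P(Route-2), equating Day's and Night's payoffs gives −7q + 8 = 4q − 1 ⇒ q = 9/11.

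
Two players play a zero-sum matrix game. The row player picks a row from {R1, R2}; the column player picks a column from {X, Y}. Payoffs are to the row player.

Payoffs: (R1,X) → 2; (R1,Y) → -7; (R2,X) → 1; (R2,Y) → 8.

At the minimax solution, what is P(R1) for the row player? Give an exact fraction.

7/16

Row minima: R1 → -7, R2 → 1; maximin = 1.
Column maxima: X → 2, Y → 8; minimax = 2.
1 ≠ 2, so there is no saddle point; optimal play is mixed.
Let the row player play R1 with probability p. Expected payoff against X: 2p + 1(1−p) = p + 1; against Y: (-7)p + 8(1−p) = −15p + 8.
Setting these equal: p + 1 = −15p + 8 ⇒ 16p = 7 ⇒ p = 7/16, and the value is (1)·(7/16) + 1 = 23/16.
For the column player: with q = P(X), equating R1's and R2's payoffs gives 9q − 7 = −7q + 8 ⇒ q = 15/16.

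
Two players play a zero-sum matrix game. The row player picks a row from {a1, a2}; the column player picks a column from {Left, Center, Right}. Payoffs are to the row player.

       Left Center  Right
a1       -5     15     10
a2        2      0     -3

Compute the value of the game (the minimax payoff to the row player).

1/4

Row minima: a1 → -5, a2 → -3; maximin = -3.
Column maxima: Left → 2, Center → 15, Right → 10; minimax = 2.
-3 ≠ 2, so there is no saddle point; optimal play is mixed.
Center is strictly dominated by Right (it gives the row player strictly more in every row), so the column player never plays it.
On the remaining 2×2 (a1, a2 vs Left, Right):
Let the row player play a1 with probability p. Expected payoff against Left: (-5)p + 2(1−p) = −7p + 2; against Right: 10p + (-3)(1−p) = 13p − 3.
Setting these equal: −7p + 2 = 13p − 3 ⇒ −20p = -5 ⇒ p = 1/4, and the value is (-7)·(1/4) + 2 = 1/4.
For the column player: with q = P(Left), equating a1's and a2's payoffs gives −15q + 10 = 5q − 3 ⇒ q = 13/20.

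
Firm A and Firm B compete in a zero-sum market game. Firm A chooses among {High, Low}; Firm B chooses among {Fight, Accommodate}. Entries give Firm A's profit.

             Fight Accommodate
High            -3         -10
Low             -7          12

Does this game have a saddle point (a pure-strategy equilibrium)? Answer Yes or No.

Row minima: High → -10, Low → -7; maximin = -7.
Column maxima: Fight → -3, Accommodate → 12; minimax = -3.
-7 ≠ -3, so no pure-strategy equilibrium exists.

No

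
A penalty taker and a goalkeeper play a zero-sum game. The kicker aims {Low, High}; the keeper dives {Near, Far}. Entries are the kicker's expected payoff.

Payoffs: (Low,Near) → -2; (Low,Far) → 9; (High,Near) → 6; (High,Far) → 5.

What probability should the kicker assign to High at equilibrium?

Row minima: Low → -2, High → 5; maximin = 5.
Column maxima: Near → 6, Far → 9; minimax = 6.
5 ≠ 6, so there is no saddle point; optimal play is mixed.
Let the kicker play Low with probability p. Expected payoff against Near: (-2)p + 6(1−p) = −8p + 6; against Far: 9p + 5(1−p) = 4p + 5.
Setting these equal: −8p + 6 = 4p + 5 ⇒ −12p = -1 ⇒ p = 1/12, and the value is (-8)·(1/12) + 6 = 16/3.
For the keeper: with q = P(Near), equating Low's and High's payoffs gives −11q + 9 = q + 5 ⇒ q = 1/3.

11/12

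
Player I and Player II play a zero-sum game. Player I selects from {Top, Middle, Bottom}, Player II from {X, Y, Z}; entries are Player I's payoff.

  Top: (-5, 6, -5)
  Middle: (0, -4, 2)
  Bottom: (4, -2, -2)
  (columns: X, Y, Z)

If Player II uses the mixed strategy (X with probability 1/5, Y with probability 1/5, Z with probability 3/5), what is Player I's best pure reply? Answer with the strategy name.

Middle

Expected payoff of Top: (1/5)·(-5) + (1/5)·6 + (3/5)·(-5) = -14/5.
Expected payoff of Middle: (1/5)·0 + (1/5)·(-4) + (3/5)·2 = 2/5.
Expected payoff of Bottom: (1/5)·4 + (1/5)·(-2) + (3/5)·(-2) = -4/5.
The largest is 2/5, so Player I's best response is Middle.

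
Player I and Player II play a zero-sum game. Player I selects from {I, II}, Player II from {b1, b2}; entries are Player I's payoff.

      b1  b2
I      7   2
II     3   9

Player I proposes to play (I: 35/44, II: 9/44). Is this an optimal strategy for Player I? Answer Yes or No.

No

Against b1 this mix gives (35/44)·7 + (9/44)·3 = 68/11.
Against b2 this mix gives (35/44)·2 + (9/44)·9 = 151/44.
Player II will play b2, holding Player I to 151/44. Shifting weight toward the row that does better against b2 would raise this floor (the equalizing mix achieves 57/11 against both b2 and b1), so the proposed strategy is not optimal.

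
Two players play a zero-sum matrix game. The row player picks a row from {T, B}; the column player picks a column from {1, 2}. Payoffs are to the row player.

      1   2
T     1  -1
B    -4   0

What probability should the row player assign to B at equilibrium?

1/3

Row minima: T → -1, B → -4; maximin = -1.
Column maxima: 1 → 1, 2 → 0; minimax = 0.
-1 ≠ 0, so there is no saddle point; optimal play is mixed.
Let the row player play T with probability p. Expected payoff against 1: 1p + (-4)(1−p) = 5p − 4; against 2: (-1)p + 0(1−p) = −p.
Setting these equal: 5p − 4 = −p ⇒ 6p = 4 ⇒ p = 2/3, and the value is (5)·(2/3) − 4 = -2/3.
For the column player: with q = P(1), equating T's and B's payoffs gives 2q − 1 = −4q ⇒ q = 1/6.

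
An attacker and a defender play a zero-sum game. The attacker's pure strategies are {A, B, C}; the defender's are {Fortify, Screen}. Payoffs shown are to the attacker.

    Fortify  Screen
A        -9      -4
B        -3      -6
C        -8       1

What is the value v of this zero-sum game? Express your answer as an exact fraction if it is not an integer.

Row minima: A → -9, B → -6, C → -8; maximin = -6.
Column maxima: Fortify → -3, Screen → 1; minimax = -3.
-6 ≠ -3, so there is no saddle point; optimal play is mixed.
A is strictly dominated by C, so the attacker never plays it.
On the remaining 2×2 (B, C vs Fortify, Screen):
Let the attacker play B with probability p. Expected payoff against Fortify: (-3)p + (-8)(1−p) = 5p − 8; against Screen: (-6)p + 1(1−p) = −7p + 1.
Setting these equal: 5p − 8 = −7p + 1 ⇒ 12p = 9 ⇒ p = 3/4, and the value is (5)·(3/4) − 8 = -17/4.
For the defender: with q = P(Fortify), equating B's and C's payoffs gives 3q − 6 = −9q + 1 ⇒ q = 7/12.

-17/4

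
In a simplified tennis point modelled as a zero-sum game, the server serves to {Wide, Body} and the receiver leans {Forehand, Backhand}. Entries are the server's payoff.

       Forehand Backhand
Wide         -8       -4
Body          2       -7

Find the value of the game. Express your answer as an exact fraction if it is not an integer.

Row minima: Wide → -8, Body → -7; maximin = -7.
Column maxima: Forehand → 2, Backhand → -4; minimax = -4.
-7 ≠ -4, so there is no saddle point; optimal play is mixed.
Let the server play Wide with probability p. Expected payoff against Forehand: (-8)p + 2(1−p) = −10p + 2; against Backhand: (-4)p + (-7)(1−p) = 3p − 7.
Setting these equal: −10p + 2 = 3p − 7 ⇒ −13p = -9 ⇒ p = 9/13, and the value is (-10)·(9/13) + 2 = -64/13.
For the receiver: with q = P(Forehand), equating Wide's and Body's payoffs gives −4q − 4 = 9q − 7 ⇒ q = 3/13.

-64/13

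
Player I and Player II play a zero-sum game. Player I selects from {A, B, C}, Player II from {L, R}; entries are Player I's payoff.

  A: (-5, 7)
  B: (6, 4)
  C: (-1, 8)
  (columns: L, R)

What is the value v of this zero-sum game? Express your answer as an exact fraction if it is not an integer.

52/11

Row minima: A → -5, B → 4, C → -1; maximin = 4.
Column maxima: L → 6, R → 8; minimax = 6.
4 ≠ 6, so there is no saddle point; optimal play is mixed.
A is strictly dominated by C, so Player I never plays it.
On the remaining 2×2 (B, C vs L, R):
Let Player I play B with probability p. Expected payoff against L: 6p + (-1)(1−p) = 7p − 1; against R: 4p + 8(1−p) = −4p + 8.
Setting these equal: 7p − 1 = −4p + 8 ⇒ 11p = 9 ⇒ p = 9/11, and the value is (7)·(9/11) − 1 = 52/11.
For Player II: with q = P(L), equating B's and C's payoffs gives 2q + 4 = −9q + 8 ⇒ q = 4/11.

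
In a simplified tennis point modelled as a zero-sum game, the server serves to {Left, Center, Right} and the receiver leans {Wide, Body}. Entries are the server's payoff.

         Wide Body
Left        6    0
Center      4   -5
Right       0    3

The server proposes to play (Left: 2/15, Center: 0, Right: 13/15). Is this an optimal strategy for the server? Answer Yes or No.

Against Wide this mix gives (2/15)·6 + (13/15)·0 = 4/5.
Against Body this mix gives (2/15)·0 + (13/15)·3 = 13/5.
The receiver will play Wide, holding the server to 4/5. Shifting weight toward the row that does better against Wide would raise this floor (the equalizing mix achieves 2 against both Wide and Body), so the proposed strategy is not optimal.

No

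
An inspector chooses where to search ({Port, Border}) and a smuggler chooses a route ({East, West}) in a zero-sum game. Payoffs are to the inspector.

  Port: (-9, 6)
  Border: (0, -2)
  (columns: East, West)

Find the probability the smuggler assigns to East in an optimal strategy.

Row minima: Port → -9, Border → -2; maximin = -2.
Column maxima: East → 0, West → 6; minimax = 0.
-2 ≠ 0, so there is no saddle point; optimal play is mixed.
Let the inspector play Port with probability p. Expected payoff against East: (-9)p + 0(1−p) = −9p; against West: 6p + (-2)(1−p) = 8p − 2.
Setting these equal: −9p = 8p − 2 ⇒ −17p = -2 ⇒ p = 2/17, and the value is (-9)·(2/17) = -18/17.
For the smuggler: with q = P(East), equating Port's and Border's payoffs gives −15q + 6 = 2q − 2 ⇒ q = 8/17.

8/17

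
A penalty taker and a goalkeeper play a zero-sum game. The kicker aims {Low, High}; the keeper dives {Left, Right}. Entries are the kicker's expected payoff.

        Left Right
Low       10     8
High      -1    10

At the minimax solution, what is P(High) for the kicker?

Row minima: Low → 8, High → -1; maximin = 8.
Column maxima: Left → 10, Right → 10; minimax = 10.
8 ≠ 10, so there is no saddle point; optimal play is mixed.
Let the kicker play Low with probability p. Expected payoff against Left: 10p + (-1)(1−p) = 11p − 1; against Right: 8p + 10(1−p) = −2p + 10.
Setting these equal: 11p − 1 = −2p + 10 ⇒ 13p = 11 ⇒ p = 11/13, and the value is (11)·(11/13) − 1 = 108/13.
For the keeper: with q = P(Left), equating Low's and High's payoffs gives 2q + 8 = −11q + 10 ⇒ q = 2/13.

2/13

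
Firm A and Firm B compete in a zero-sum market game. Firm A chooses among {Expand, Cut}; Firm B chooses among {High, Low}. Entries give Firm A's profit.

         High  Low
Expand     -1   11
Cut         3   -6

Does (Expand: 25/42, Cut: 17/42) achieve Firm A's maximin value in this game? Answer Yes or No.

No

Against High this mix gives (25/42)·(-1) + (17/42)·3 = 13/21.
Against Low this mix gives (25/42)·11 + (17/42)·(-6) = 173/42.
Firm B will play High, holding Firm A to 13/21. Shifting weight toward the row that does better against High would raise this floor (the equalizing mix achieves 9/7 against both High and Low), so the proposed strategy is not optimal.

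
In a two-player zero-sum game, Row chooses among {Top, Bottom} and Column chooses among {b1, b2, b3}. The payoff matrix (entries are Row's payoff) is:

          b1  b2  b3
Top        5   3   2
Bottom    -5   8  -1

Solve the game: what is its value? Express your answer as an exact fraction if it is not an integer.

2

Row minima: Top → 2, Bottom → -5; maximin = 2.
Column maxima: b1 → 5, b2 → 8, b3 → 2; minimax = 2.
Since maximin = minimax = 2, there is a saddle point and the value is 2.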